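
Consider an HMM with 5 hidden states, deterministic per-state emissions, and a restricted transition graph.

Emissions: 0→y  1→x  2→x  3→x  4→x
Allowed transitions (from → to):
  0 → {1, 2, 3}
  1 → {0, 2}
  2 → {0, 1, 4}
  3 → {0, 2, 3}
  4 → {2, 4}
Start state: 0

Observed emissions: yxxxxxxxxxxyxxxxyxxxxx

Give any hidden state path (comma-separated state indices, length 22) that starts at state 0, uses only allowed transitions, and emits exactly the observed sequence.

  t0 'y' -> {0}, take 0 (start)
  t1 'x' -> {1,2,3,4}, take 2 (0->2 ok)
  t2 'x' -> {1,2,3,4}, take 4 (2->4 ok)
  t3 'x' -> {1,2,3,4}, take 4 (4->4 ok)
  t4 'x' -> {1,2,3,4}, take 4 (4->4 ok)
  t5 'x' -> {1,2,3,4}, take 2 (4->2 ok)
  t6 'x' -> {1,2,3,4}, take 4 (2->4 ok)
  t7 'x' -> {1,2,3,4}, take 4 (4->4 ok)
  t8 'x' -> {1,2,3,4}, take 4 (4->4 ok)
  t9 'x' -> {1,2,3,4}, take 2 (4->2 ok)
  t10 'x' -> {1,2,3,4}, take 1 (2->1 ok)
  t11 'y' -> {0}, take 0 (1->0 ok)
  t12 'x' -> {1,2,3,4}, take 3 (0->3 ok)
  t13 'x' -> {1,2,3,4}, take 3 (3->3 ok)
  t14 'x' -> {1,2,3,4}, take 2 (3->2 ok)
  t15 'x' -> {1,2,3,4}, take 1 (2->1 ok)
  t16 'y' -> {0}, take 0 (1->0 ok)
  t17 'x' -> {1,2,3,4}, take 3 (0->3 ok)
  t18 'x' -> {1,2,3,4}, take 3 (3->3 ok)
  t19 'x' -> {1,2,3,4}, take 3 (3->3 ok)
  t20 'x' -> {1,2,3,4}, take 3 (3->3 ok)
  t21 'x' -> {1,2,3,4}, take 3 (3->3 ok)

0,2,4,4,4,2,4,4,4,2,1,0,3,3,2,1,0,3,3,3,3,3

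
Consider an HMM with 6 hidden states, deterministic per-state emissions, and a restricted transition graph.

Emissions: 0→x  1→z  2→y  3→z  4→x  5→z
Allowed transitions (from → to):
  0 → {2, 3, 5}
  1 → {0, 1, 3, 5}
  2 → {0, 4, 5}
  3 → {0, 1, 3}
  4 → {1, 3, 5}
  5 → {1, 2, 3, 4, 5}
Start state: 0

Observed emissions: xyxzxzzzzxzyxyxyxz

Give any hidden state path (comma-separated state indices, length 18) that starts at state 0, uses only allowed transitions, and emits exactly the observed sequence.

0,2,0,5,4,5,1,5,1,0,5,2,0,2,0,2,4,1

  [0] x  {0,4}  => 0  start
  [1] y  {2}  => 2  0->2 ok
  [2] x  {0,4}  => 0  2->0 ok
  [3] z  {1,3,5}  => 5  0->5 ok
  [4] x  {0,4}  => 4  5->4 ok
  [5] z  {1,3,5}  => 5  4->5 ok
  [6] z  {1,3,5}  => 1  5->1 ok
  [7] z  {1,3,5}  => 5  1->5 ok
  [8] z  {1,3,5}  => 1  5->1 ok
  [9] x  {0,4}  => 0  1->0 ok
  [10] z  {1,3,5}  => 5  0->5 ok
  [11] y  {2}  => 2  5->2 ok
  [12] x  {0,4}  => 0  2->0 ok
  [13] y  {2}  => 2  0->2 ok
  [14] x  {0,4}  => 0  2->0 ok
  [15] y  {2}  => 2  0->2 ok
  [16] x  {0,4}  => 4  2->4 ok
  [17] z  {1,3,5}  => 1  4->1 ok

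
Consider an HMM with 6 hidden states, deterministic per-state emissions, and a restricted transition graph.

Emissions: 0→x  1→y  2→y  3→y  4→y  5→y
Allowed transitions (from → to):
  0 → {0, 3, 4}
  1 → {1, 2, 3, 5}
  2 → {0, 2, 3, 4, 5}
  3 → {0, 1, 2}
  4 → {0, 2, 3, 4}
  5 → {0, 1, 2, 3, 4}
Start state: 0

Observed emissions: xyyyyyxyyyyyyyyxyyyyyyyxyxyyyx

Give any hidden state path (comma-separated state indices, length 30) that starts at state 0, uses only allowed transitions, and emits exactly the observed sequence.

  pos 0: x in {0}, choose 0; start
  pos 1: y in {1,2,3,4,5}, choose 3; 0->3 ok
  pos 2: y in {1,2,3,4,5}, choose 1; 3->1 ok
  pos 3: y in {1,2,3,4,5}, choose 2; 1->2 ok
  pos 4: y in {1,2,3,4,5}, choose 4; 2->4 ok
  pos 5: y in {1,2,3,4,5}, choose 4; 4->4 ok
  pos 6: x in {0}, choose 0; 4->0 ok
  pos 7: y in {1,2,3,4,5}, choose 3; 0->3 ok
  pos 8: y in {1,2,3,4,5}, choose 1; 3->1 ok
  pos 9: y in {1,2,3,4,5}, choose 3; 1->3 ok
  pos 10: y in {1,2,3,4,5}, choose 1; 3->1 ok
  pos 11: y in {1,2,3,4,5}, choose 2; 1->2 ok
  pos 12: y in {1,2,3,4,5}, choose 5; 2->5 ok
  pos 13: y in {1,2,3,4,5}, choose 2; 5->2 ok
  pos 14: y in {1,2,3,4,5}, choose 3; 2->3 ok
  pos 15: x in {0}, choose 0; 3->0 ok
  pos 16: y in {1,2,3,4,5}, choose 3; 0->3 ok
  pos 17: y in {1,2,3,4,5}, choose 2; 3->2 ok
  pos 18: y in {1,2,3,4,5}, choose 2; 2->2 ok
  pos 19: y in {1,2,3,4,5}, choose 5; 2->5 ok
  pos 20: y in {1,2,3,4,5}, choose 2; 5->2 ok
  pos 21: y in {1,2,3,4,5}, choose 4; 2->4 ok
  pos 22: y in {1,2,3,4,5}, choose 3; 4->3 ok
  pos 23: x in {0}, choose 0; 3->0 ok
  pos 24: y in {1,2,3,4,5}, choose 3; 0->3 ok
  pos 25: x in {0}, choose 0; 3->0 ok
  pos 26: y in {1,2,3,4,5}, choose 3; 0->3 ok
  pos 27: y in {1,2,3,4,5}, choose 2; 3->2 ok
  pos 28: y in {1,2,3,4,5}, choose 5; 2->5 ok
  pos 29: x in {0}, choose 0; 5->0 ok

0,3,1,2,4,4,0,3,1,3,1,2,5,2,3,0,3,2,2,5,2,4,3,0,3,0,3,2,5,0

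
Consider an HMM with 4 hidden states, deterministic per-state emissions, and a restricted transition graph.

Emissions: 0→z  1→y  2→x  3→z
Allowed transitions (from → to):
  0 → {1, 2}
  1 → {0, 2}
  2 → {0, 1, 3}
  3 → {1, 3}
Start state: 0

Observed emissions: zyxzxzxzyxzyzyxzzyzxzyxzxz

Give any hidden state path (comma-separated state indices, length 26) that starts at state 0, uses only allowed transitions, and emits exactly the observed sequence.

0,1,2,0,2,0,2,0,1,2,3,1,0,1,2,3,3,1,0,2,3,1,2,0,2,3

  0: obs=z cand={0,3} pick 0 [start]
  1: obs=y cand={1} pick 1 [0->1 ok]
  2: obs=x cand={2} pick 2 [1->2 ok]
  3: obs=z cand={0,3} pick 0 [2->0 ok]
  4: obs=x cand={2} pick 2 [0->2 ok]
  5: obs=z cand={0,3} pick 0 [2->0 ok]
  6: obs=x cand={2} pick 2 [0->2 ok]
  7: obs=z cand={0,3} pick 0 [2->0 ok]
  8: obs=y cand={1} pick 1 [0->1 ok]
  9: obs=x cand={2} pick 2 [1->2 ok]
  10: obs=z cand={0,3} pick 3 [2->3 ok]
  11: obs=y cand={1} pick 1 [3->1 ok]
  12: obs=z cand={0,3} pick 0 [1->0 ok]
  13: obs=y cand={1} pick 1 [0->1 ok]
  14: obs=x cand={2} pick 2 [1->2 ok]
  15: obs=z cand={0,3} pick 3 [2->3 ok]
  16: obs=z cand={0,3} pick 3 [3->3 ok]
  17: obs=y cand={1} pick 1 [3->1 ok]
  18: obs=z cand={0,3} pick 0 [1->0 ok]
  19: obs=x cand={2} pick 2 [0->2 ok]
  20: obs=z cand={0,3} pick 3 [2->3 ok]
  21: obs=y cand={1} pick 1 [3->1 ok]
  22: obs=x cand={2} pick 2 [1->2 ok]
  23: obs=z cand={0,3} pick 0 [2->0 ok]
  24: obs=x cand={2} pick 2 [0->2 ok]
  25: obs=z cand={0,3} pick 3 [2->3 ok]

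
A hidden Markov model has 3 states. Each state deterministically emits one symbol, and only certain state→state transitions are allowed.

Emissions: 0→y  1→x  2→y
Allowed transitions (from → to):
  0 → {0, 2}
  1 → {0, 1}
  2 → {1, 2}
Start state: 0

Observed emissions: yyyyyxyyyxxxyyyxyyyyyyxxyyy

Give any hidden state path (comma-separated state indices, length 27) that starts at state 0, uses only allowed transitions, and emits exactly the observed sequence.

  [0] y  {0,2}  => 0  start
  [1] y  {0,2}  => 0  0->0 ok
  [2] y  {0,2}  => 0  0->0 ok
  [3] y  {0,2}  => 2  0->2 ok
  [4] y  {0,2}  => 2  2->2 ok
  [5] x  {1}  => 1  2->1 ok
  [6] y  {0,2}  => 0  1->0 ok
  [7] y  {0,2}  => 2  0->2 ok
  [8] y  {0,2}  => 2  2->2 ok
  [9] x  {1}  => 1  2->1 ok
  [10] x  {1}  => 1  1->1 ok
  [11] x  {1}  => 1  1->1 ok
  [12] y  {0,2}  => 0  1->0 ok
  [13] y  {0,2}  => 0  0->0 ok
  [14] y  {0,2}  => 2  0->2 ok
  [15] x  {1}  => 1  2->1 ok
  [16] y  {0,2}  => 0  1->0 ok
  [17] y  {0,2}  => 0  0->0 ok
  [18] y  {0,2}  => 0  0->0 ok
  [19] y  {0,2}  => 0  0->0 ok
  [20] y  {0,2}  => 2  0->2 ok
  [21] y  {0,2}  => 2  2->2 ok
  [22] x  {1}  => 1  2->1 ok
  [23] x  {1}  => 1  1->1 ok
  [24] y  {0,2}  => 0  1->0 ok
  [25] y  {0,2}  => 0  0->0 ok
  [26] y  {0,2}  => 2  0->2 ok

0,0,0,2,2,1,0,2,2,1,1,1,0,0,2,1,0,0,0,0,2,2,1,1,0,0,2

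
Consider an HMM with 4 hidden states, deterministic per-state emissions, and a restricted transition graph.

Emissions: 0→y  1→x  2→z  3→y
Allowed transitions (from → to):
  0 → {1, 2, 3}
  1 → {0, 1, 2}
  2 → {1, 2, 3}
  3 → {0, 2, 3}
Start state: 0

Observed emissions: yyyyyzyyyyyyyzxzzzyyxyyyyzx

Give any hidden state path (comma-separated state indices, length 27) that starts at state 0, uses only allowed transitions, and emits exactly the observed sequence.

  t0 'y' -> {0,3}, take 0 (start)
  t1 'y' -> {0,3}, take 3 (0->3 ok)
  t2 'y' -> {0,3}, take 3 (3->3 ok)
  t3 'y' -> {0,3}, take 3 (3->3 ok)
  t4 'y' -> {0,3}, take 3 (3->3 ok)
  t5 'z' -> {2}, take 2 (3->2 ok)
  t6 'y' -> {0,3}, take 3 (2->3 ok)
  t7 'y' -> {0,3}, take 3 (3->3 ok)
  t8 'y' -> {0,3}, take 3 (3->3 ok)
  t9 'y' -> {0,3}, take 3 (3->3 ok)
  t10 'y' -> {0,3}, take 3 (3->3 ok)
  t11 'y' -> {0,3}, take 0 (3->0 ok)
  t12 'y' -> {0,3}, take 3 (0->3 ok)
  t13 'z' -> {2}, take 2 (3->2 ok)
  t14 'x' -> {1}, take 1 (2->1 ok)
  t15 'z' -> {2}, take 2 (1->2 ok)
  t16 'z' -> {2}, take 2 (2->2 ok)
  t17 'z' -> {2}, take 2 (2->2 ok)
  t18 'y' -> {0,3}, take 3 (2->3 ok)
  t19 'y' -> {0,3}, take 0 (3->0 ok)
  t20 'x' -> {1}, take 1 (0->1 ok)
  t21 'y' -> {0,3}, take 0 (1->0 ok)
  t22 'y' -> {0,3}, take 3 (0->3 ok)
  t23 'y' -> {0,3}, take 0 (3->0 ok)
  t24 'y' -> {0,3}, take 3 (0->3 ok)
  t25 'z' -> {2}, take 2 (3->2 ok)
  t26 'x' -> {1}, take 1 (2->1 ok)

0,3,3,3,3,2,3,3,3,3,3,0,3,2,1,2,2,2,3,0,1,0,3,0,3,2,1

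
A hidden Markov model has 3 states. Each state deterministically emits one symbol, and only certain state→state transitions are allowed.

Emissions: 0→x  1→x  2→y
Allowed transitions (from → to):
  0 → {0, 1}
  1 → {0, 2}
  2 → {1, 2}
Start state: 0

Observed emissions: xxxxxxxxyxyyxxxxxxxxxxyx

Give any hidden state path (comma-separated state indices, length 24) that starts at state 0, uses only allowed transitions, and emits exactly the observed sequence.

0,1,0,0,1,0,0,1,2,1,2,2,1,0,0,0,0,0,1,0,0,1,2,1

  pos 0: x in {0,1}, choose 0; start
  pos 1: x in {0,1}, choose 1; 0->1 ok
  pos 2: x in {0,1}, choose 0; 1->0 ok
  pos 3: x in {0,1}, choose 0; 0->0 ok
  pos 4: x in {0,1}, choose 1; 0->1 ok
  pos 5: x in {0,1}, choose 0; 1->0 ok
  pos 6: x in {0,1}, choose 0; 0->0 ok
  pos 7: x in {0,1}, choose 1; 0->1 ok
  pos 8: y in {2}, choose 2; 1->2 ok
  pos 9: x in {0,1}, choose 1; 2->1 ok
  pos 10: y in {2}, choose 2; 1->2 ok
  pos 11: y in {2}, choose 2; 2->2 ok
  pos 12: x in {0,1}, choose 1; 2->1 ok
  pos 13: x in {0,1}, choose 0; 1->0 ok
  pos 14: x in {0,1}, choose 0; 0->0 ok
  pos 15: x in {0,1}, choose 0; 0->0 ok
  pos 16: x in {0,1}, choose 0; 0->0 ok
  pos 17: x in {0,1}, choose 0; 0->0 ok
  pos 18: x in {0,1}, choose 1; 0->1 ok
  pos 19: x in {0,1}, choose 0; 1->0 ok
  pos 20: x in {0,1}, choose 0; 0->0 ok
  pos 21: x in {0,1}, choose 1; 0->1 ok
  pos 22: y in {2}, choose 2; 1->2 ok
  pos 23: x in {0,1}, choose 1; 2->1 ok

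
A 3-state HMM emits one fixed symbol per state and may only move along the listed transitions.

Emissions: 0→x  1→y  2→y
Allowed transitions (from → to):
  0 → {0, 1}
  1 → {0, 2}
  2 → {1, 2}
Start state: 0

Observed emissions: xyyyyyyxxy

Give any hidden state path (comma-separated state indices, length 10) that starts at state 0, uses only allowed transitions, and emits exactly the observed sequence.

  0: obs=x cand={0} pick 0 [start]
  1: obs=y cand={1,2} pick 1 [0->1 ok]
  2: obs=y cand={1,2} pick 2 [1->2 ok]
  3: obs=y cand={1,2} pick 2 [2->2 ok]
  4: obs=y cand={1,2} pick 2 [2->2 ok]
  5: obs=y cand={1,2} pick 2 [2->2 ok]
  6: obs=y cand={1,2} pick 1 [2->1 ok]
  7: obs=x cand={0} pick 0 [1->0 ok]
  8: obs=x cand={0} pick 0 [0->0 ok]
  9: obs=y cand={1,2} pick 1 [0->1 ok]

0,1,2,2,2,2,1,0,0,1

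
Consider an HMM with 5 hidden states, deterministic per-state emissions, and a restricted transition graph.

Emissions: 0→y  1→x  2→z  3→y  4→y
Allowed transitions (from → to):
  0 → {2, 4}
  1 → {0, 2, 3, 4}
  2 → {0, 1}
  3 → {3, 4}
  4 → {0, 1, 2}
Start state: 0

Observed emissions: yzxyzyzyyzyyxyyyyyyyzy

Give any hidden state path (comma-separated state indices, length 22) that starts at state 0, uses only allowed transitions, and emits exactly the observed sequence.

  pos 0: y in {0,3,4}, choose 0; start
  pos 1: z in {2}, choose 2; 0->2 ok
  pos 2: x in {1}, choose 1; 2->1 ok
  pos 3: y in {0,3,4}, choose 4; 1->4 ok
  pos 4: z in {2}, choose 2; 4->2 ok
  pos 5: y in {0,3,4}, choose 0; 2->0 ok
  pos 6: z in {2}, choose 2; 0->2 ok
  pos 7: y in {0,3,4}, choose 0; 2->0 ok
  pos 8: y in {0,3,4}, choose 4; 0->4 ok
  pos 9: z in {2}, choose 2; 4->2 ok
  pos 10: y in {0,3,4}, choose 0; 2->0 ok
  pos 11: y in {0,3,4}, choose 4; 0->4 ok
  pos 12: x in {1}, choose 1; 4->1 ok
  pos 13: y in {0,3,4}, choose 3; 1->3 ok
  pos 14: y in {0,3,4}, choose 3; 3->3 ok
  pos 15: y in {0,3,4}, choose 3; 3->3 ok
  pos 16: y in {0,3,4}, choose 3; 3->3 ok
  pos 17: y in {0,3,4}, choose 3; 3->3 ok
  pos 18: y in {0,3,4}, choose 4; 3->4 ok
  pos 19: y in {0,3,4}, choose 0; 4->0 ok
  pos 20: z in {2}, choose 2; 0->2 ok
  pos 21: y in {0,3,4}, choose 0; 2->0 ok

0,2,1,4,2,0,2,0,4,2,0,4,1,3,3,3,3,3,4,0,2,0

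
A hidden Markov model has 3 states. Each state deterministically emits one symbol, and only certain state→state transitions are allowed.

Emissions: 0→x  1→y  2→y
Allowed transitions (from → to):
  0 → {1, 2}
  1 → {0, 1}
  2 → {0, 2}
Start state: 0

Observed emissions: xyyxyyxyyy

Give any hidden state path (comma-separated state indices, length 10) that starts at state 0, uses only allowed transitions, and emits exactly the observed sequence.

0,2,2,0,1,1,0,1,1,1

  [0] x  {0}  => 0  start
  [1] y  {1,2}  => 2  0->2 ok
  [2] y  {1,2}  => 2  2->2 ok
  [3] x  {0}  => 0  2->0 ok
  [4] y  {1,2}  => 1  0->1 ok
  [5] y  {1,2}  => 1  1->1 ok
  [6] x  {0}  => 0  1->0 ok
  [7] y  {1,2}  => 1  0->1 ok
  [8] y  {1,2}  => 1  1->1 ok
  [9] y  {1,2}  => 1  1->1 ok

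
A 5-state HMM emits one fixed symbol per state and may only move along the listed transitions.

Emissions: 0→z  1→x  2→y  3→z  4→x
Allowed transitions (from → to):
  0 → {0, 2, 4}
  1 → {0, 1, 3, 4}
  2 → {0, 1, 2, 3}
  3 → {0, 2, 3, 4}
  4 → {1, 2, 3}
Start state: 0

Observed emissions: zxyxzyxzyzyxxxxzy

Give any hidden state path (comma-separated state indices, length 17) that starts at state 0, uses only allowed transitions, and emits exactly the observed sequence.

  [0] z  {0,3}  => 0  start
  [1] x  {1,4}  => 4  0->4 ok
  [2] y  {2}  => 2  4->2 ok
  [3] x  {1,4}  => 1  2->1 ok
  [4] z  {0,3}  => 0  1->0 ok
  [5] y  {2}  => 2  0->2 ok
  [6] x  {1,4}  => 1  2->1 ok
  [7] z  {0,3}  => 3  1->3 ok
  [8] y  {2}  => 2  3->2 ok
  [9] z  {0,3}  => 3  2->3 ok
  [10] y  {2}  => 2  3->2 ok
  [11] x  {1,4}  => 1  2->1 ok
  [12] x  {1,4}  => 4  1->4 ok
  [13] x  {1,4}  => 1  4->1 ok
  [14] x  {1,4}  => 1  1->1 ok
  [15] z  {0,3}  => 3  1->3 ok
  [16] y  {2}  => 2  3->2 ok

0,4,2,1,0,2,1,3,2,3,2,1,4,1,1,3,2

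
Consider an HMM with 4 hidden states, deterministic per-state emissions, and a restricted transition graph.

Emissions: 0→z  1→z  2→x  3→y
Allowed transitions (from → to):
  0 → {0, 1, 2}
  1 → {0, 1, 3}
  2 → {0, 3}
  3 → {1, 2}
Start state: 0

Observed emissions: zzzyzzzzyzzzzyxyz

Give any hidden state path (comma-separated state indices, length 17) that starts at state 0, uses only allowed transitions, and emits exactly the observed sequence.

  t0 'z' -> {0,1}, take 0 (start)
  t1 'z' -> {0,1}, take 1 (0->1 ok)
  t2 'z' -> {0,1}, take 1 (1->1 ok)
  t3 'y' -> {3}, take 3 (1->3 ok)
  t4 'z' -> {0,1}, take 1 (3->1 ok)
  t5 'z' -> {0,1}, take 1 (1->1 ok)
  t6 'z' -> {0,1}, take 0 (1->0 ok)
  t7 'z' -> {0,1}, take 1 (0->1 ok)
  t8 'y' -> {3}, take 3 (1->3 ok)
  t9 'z' -> {0,1}, take 1 (3->1 ok)
  t10 'z' -> {0,1}, take 0 (1->0 ok)
  t11 'z' -> {0,1}, take 0 (0->0 ok)
  t12 'z' -> {0,1}, take 1 (0->1 ok)
  t13 'y' -> {3}, take 3 (1->3 ok)
  t14 'x' -> {2}, take 2 (3->2 ok)
  t15 'y' -> {3}, take 3 (2->3 ok)
  t16 'z' -> {0,1}, take 1 (3->1 ok)

0,1,1,3,1,1,0,1,3,1,0,0,1,3,2,3,1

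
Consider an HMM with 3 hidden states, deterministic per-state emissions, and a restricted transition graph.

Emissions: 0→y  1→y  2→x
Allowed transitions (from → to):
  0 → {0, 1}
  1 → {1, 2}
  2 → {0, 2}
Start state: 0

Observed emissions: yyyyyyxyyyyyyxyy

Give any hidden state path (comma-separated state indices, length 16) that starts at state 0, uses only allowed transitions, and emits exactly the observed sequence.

0,0,0,1,1,1,2,0,0,0,1,1,1,2,0,0

  t0 'y' -> {0,1}, take 0 (start)
  t1 'y' -> {0,1}, take 0 (0->0 ok)
  t2 'y' -> {0,1}, take 0 (0->0 ok)
  t3 'y' -> {0,1}, take 1 (0->1 ok)
  t4 'y' -> {0,1}, take 1 (1->1 ok)
  t5 'y' -> {0,1}, take 1 (1->1 ok)
  t6 'x' -> {2}, take 2 (1->2 ok)
  t7 'y' -> {0,1}, take 0 (2->0 ok)
  t8 'y' -> {0,1}, take 0 (0->0 ok)
  t9 'y' -> {0,1}, take 0 (0->0 ok)
  t10 'y' -> {0,1}, take 1 (0->1 ok)
  t11 'y' -> {0,1}, take 1 (1->1 ok)
  t12 'y' -> {0,1}, take 1 (1->1 ok)
  t13 'x' -> {2}, take 2 (1->2 ok)
  t14 'y' -> {0,1}, take 0 (2->0 ok)
  t15 'y' -> {0,1}, take 0 (0->0 ok)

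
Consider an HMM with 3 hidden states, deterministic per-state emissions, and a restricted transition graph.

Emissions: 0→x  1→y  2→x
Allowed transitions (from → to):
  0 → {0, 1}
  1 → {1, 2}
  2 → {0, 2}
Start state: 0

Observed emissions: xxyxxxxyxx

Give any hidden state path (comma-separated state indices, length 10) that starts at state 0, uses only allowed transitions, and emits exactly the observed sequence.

0,0,1,2,2,2,0,1,2,2

  0: obs=x cand={0,2} pick 0 [start]
  1: obs=x cand={0,2} pick 0 [0->0 ok]
  2: obs=y cand={1} pick 1 [0->1 ok]
  3: obs=x cand={0,2} pick 2 [1->2 ok]
  4: obs=x cand={0,2} pick 2 [2->2 ok]
  5: obs=x cand={0,2} pick 2 [2->2 ok]
  6: obs=x cand={0,2} pick 0 [2->0 ok]
  7: obs=y cand={1} pick 1 [0->1 ok]
  8: obs=x cand={0,2} pick 2 [1->2 ok]
  9: obs=x cand={0,2} pick 2 [2->2 ok]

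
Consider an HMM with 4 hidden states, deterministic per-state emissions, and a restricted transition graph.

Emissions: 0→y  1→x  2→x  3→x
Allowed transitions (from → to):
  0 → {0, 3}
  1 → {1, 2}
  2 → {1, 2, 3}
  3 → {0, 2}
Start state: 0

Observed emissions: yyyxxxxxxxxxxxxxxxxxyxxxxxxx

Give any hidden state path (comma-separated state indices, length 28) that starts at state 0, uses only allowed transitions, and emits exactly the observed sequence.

0,0,0,3,2,2,1,2,1,1,1,2,1,1,1,1,2,3,2,3,0,3,2,1,1,1,1,1

  pos 0: y in {0}, choose 0; start
  pos 1: y in {0}, choose 0; 0->0 ok
  pos 2: y in {0}, choose 0; 0->0 ok
  pos 3: x in {1,2,3}, choose 3; 0->3 ok
  pos 4: x in {1,2,3}, choose 2; 3->2 ok
  pos 5: x in {1,2,3}, choose 2; 2->2 ok
  pos 6: x in {1,2,3}, choose 1; 2->1 ok
  pos 7: x in {1,2,3}, choose 2; 1->2 ok
  pos 8: x in {1,2,3}, choose 1; 2->1 ok
  pos 9: x in {1,2,3}, choose 1; 1->1 ok
  pos 10: x in {1,2,3}, choose 1; 1->1 ok
  pos 11: x in {1,2,3}, choose 2; 1->2 ok
  pos 12: x in {1,2,3}, choose 1; 2->1 ok
  pos 13: x in {1,2,3}, choose 1; 1->1 ok
  pos 14: x in {1,2,3}, choose 1; 1->1 ok
  pos 15: x in {1,2,3}, choose 1; 1->1 ok
  pos 16: x in {1,2,3}, choose 2; 1->2 ok
  pos 17: x in {1,2,3}, choose 3; 2->3 ok
  pos 18: x in {1,2,3}, choose 2; 3->2 ok
  pos 19: x in {1,2,3}, choose 3; 2->3 ok
  pos 20: y in {0}, choose 0; 3->0 ok
  pos 21: x in {1,2,3}, choose 3; 0->3 ok
  pos 22: x in {1,2,3}, choose 2; 3->2 ok
  pos 23: x in {1,2,3}, choose 1; 2->1 ok
  pos 24: x in {1,2,3}, choose 1; 1->1 ok
  pos 25: x in {1,2,3}, choose 1; 1->1 ok
  pos 26: x in {1,2,3}, choose 1; 1->1 ok
  pos 27: x in {1,2,3}, choose 1; 1->1 ok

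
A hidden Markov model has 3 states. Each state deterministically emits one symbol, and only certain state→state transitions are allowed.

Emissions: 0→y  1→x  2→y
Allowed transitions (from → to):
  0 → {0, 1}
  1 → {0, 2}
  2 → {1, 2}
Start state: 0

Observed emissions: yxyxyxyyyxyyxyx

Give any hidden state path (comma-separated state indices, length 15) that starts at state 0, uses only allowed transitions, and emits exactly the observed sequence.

  [0] y  {0,2}  => 0  start
  [1] x  {1}  => 1  0->1 ok
  [2] y  {0,2}  => 2  1->2 ok
  [3] x  {1}  => 1  2->1 ok
  [4] y  {0,2}  => 0  1->0 ok
  [5] x  {1}  => 1  0->1 ok
  [6] y  {0,2}  => 0  1->0 ok
  [7] y  {0,2}  => 0  0->0 ok
  [8] y  {0,2}  => 0  0->0 ok
  [9] x  {1}  => 1  0->1 ok
  [10] y  {0,2}  => 0  1->0 ok
  [11] y  {0,2}  => 0  0->0 ok
  [12] x  {1}  => 1  0->1 ok
  [13] y  {0,2}  => 2  1->2 ok
  [14] x  {1}  => 1  2->1 ok

0,1,2,1,0,1,0,0,0,1,0,0,1,2,1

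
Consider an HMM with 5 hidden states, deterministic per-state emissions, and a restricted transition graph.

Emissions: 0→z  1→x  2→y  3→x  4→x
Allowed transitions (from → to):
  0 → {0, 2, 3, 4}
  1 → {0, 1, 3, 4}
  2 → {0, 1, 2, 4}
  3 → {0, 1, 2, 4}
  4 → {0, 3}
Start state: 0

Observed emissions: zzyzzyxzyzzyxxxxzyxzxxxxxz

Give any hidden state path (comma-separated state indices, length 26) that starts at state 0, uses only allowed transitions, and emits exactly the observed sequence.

0,0,2,0,0,2,1,0,2,0,0,2,4,3,1,4,0,2,4,0,3,4,3,4,3,0

  pos 0: z in {0}, choose 0; start
  pos 1: z in {0}, choose 0; 0->0 ok
  pos 2: y in {2}, choose 2; 0->2 ok
  pos 3: z in {0}, choose 0; 2->0 ok
  pos 4: z in {0}, choose 0; 0->0 ok
  pos 5: y in {2}, choose 2; 0->2 ok
  pos 6: x in {1,3,4}, choose 1; 2->1 ok
  pos 7: z in {0}, choose 0; 1->0 ok
  pos 8: y in {2}, choose 2; 0->2 ok
  pos 9: z in {0}, choose 0; 2->0 ok
  pos 10: z in {0}, choose 0; 0->0 ok
  pos 11: y in {2}, choose 2; 0->2 ok
  pos 12: x in {1,3,4}, choose 4; 2->4 ok
  pos 13: x in {1,3,4}, choose 3; 4->3 ok
  pos 14: x in {1,3,4}, choose 1; 3->1 ok
  pos 15: x in {1,3,4}, choose 4; 1->4 ok
  pos 16: z in {0}, choose 0; 4->0 ok
  pos 17: y in {2}, choose 2; 0->2 ok
  pos 18: x in {1,3,4}, choose 4; 2->4 ok
  pos 19: z in {0}, choose 0; 4->0 ok
  pos 20: x in {1,3,4}, choose 3; 0->3 ok
  pos 21: x in {1,3,4}, choose 4; 3->4 ok
  pos 22: x in {1,3,4}, choose 3; 4->3 ok
  pos 23: x in {1,3,4}, choose 4; 3->4 ok
  pos 24: x in {1,3,4}, choose 3; 4->3 ok
  pos 25: z in {0}, choose 0; 3->0 ok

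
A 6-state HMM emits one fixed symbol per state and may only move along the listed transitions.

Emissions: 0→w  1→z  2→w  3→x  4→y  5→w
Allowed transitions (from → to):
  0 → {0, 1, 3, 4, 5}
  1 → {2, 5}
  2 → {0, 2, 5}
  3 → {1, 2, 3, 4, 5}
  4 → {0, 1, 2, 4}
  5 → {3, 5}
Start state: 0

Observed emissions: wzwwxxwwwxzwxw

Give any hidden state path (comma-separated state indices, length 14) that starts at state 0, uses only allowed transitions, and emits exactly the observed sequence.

0,1,2,5,3,3,2,5,5,3,1,5,3,2

  0: obs=w cand={0,2,5} pick 0 [start]
  1: obs=z cand={1} pick 1 [0->1 ok]
  2: obs=w cand={0,2,5} pick 2 [1->2 ok]
  3: obs=w cand={0,2,5} pick 5 [2->5 ok]
  4: obs=x cand={3} pick 3 [5->3 ok]
  5: obs=x cand={3} pick 3 [3->3 ok]
  6: obs=w cand={0,2,5} pick 2 [3->2 ok]
  7: obs=w cand={0,2,5} pick 5 [2->5 ok]
  8: obs=w cand={0,2,5} pick 5 [5->5 ok]
  9: obs=x cand={3} pick 3 [5->3 ok]
  10: obs=z cand={1} pick 1 [3->1 ok]
  11: obs=w cand={0,2,5} pick 5 [1->5 ok]
  12: obs=x cand={3} pick 3 [5->3 ok]
  13: obs=w cand={0,2,5} pick 2 [3->2 ok]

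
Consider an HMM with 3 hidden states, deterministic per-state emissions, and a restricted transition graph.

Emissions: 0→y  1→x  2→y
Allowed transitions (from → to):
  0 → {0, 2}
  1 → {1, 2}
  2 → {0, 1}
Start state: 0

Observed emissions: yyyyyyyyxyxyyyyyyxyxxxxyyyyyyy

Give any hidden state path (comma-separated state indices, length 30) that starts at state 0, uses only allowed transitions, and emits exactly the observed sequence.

  pos 0: y in {0,2}, choose 0; start
  pos 1: y in {0,2}, choose 0; 0->0 ok
  pos 2: y in {0,2}, choose 0; 0->0 ok
  pos 3: y in {0,2}, choose 2; 0->2 ok
  pos 4: y in {0,2}, choose 0; 2->0 ok
  pos 5: y in {0,2}, choose 0; 0->0 ok
  pos 6: y in {0,2}, choose 0; 0->0 ok
  pos 7: y in {0,2}, choose 2; 0->2 ok
  pos 8: x in {1}, choose 1; 2->1 ok
  pos 9: y in {0,2}, choose 2; 1->2 ok
  pos 10: x in {1}, choose 1; 2->1 ok
  pos 11: y in {0,2}, choose 2; 1->2 ok
  pos 12: y in {0,2}, choose 0; 2->0 ok
  pos 13: y in {0,2}, choose 2; 0->2 ok
  pos 14: y in {0,2}, choose 0; 2->0 ok
  pos 15: y in {0,2}, choose 0; 0->0 ok
  pos 16: y in {0,2}, choose 2; 0->2 ok
  pos 17: x in {1}, choose 1; 2->1 ok
  pos 18: y in {0,2}, choose 2; 1->2 ok
  pos 19: x in {1}, choose 1; 2->1 ok
  pos 20: x in {1}, choose 1; 1->1 ok
  pos 21: x in {1}, choose 1; 1->1 ok
  pos 22: x in {1}, choose 1; 1->1 ok
  pos 23: y in {0,2}, choose 2; 1->2 ok
  pos 24: y in {0,2}, choose 0; 2->0 ok
  pos 25: y in {0,2}, choose 0; 0->0 ok
  pos 26: y in {0,2}, choose 2; 0->2 ok
  pos 27: y in {0,2}, choose 0; 2->0 ok
  pos 28: y in {0,2}, choose 2; 0->2 ok
  pos 29: y in {0,2}, choose 0; 2->0 ok

0,0,0,2,0,0,0,2,1,2,1,2,0,2,0,0,2,1,2,1,1,1,1,2,0,0,2,0,2,0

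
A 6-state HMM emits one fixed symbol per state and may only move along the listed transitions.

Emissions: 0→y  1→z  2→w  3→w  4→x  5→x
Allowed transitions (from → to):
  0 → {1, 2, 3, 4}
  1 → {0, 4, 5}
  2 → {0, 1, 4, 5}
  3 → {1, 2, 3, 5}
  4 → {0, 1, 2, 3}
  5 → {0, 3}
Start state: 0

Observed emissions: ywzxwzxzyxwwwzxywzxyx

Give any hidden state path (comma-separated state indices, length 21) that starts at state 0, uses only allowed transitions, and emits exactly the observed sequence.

  t0 'y' -> {0}, take 0 (start)
  t1 'w' -> {2,3}, take 3 (0->3 ok)
  t2 'z' -> {1}, take 1 (3->1 ok)
  t3 'x' -> {4,5}, take 5 (1->5 ok)
  t4 'w' -> {2,3}, take 3 (5->3 ok)
  t5 'z' -> {1}, take 1 (3->1 ok)
  t6 'x' -> {4,5}, take 4 (1->4 ok)
  t7 'z' -> {1}, take 1 (4->1 ok)
  t8 'y' -> {0}, take 0 (1->0 ok)
  t9 'x' -> {4,5}, take 4 (0->4 ok)
  t10 'w' -> {2,3}, take 3 (4->3 ok)
  t11 'w' -> {2,3}, take 3 (3->3 ok)
  t12 'w' -> {2,3}, take 2 (3->2 ok)
  t13 'z' -> {1}, take 1 (2->1 ok)
  t14 'x' -> {4,5}, take 5 (1->5 ok)
  t15 'y' -> {0}, take 0 (5->0 ok)
  t16 'w' -> {2,3}, take 2 (0->2 ok)
  t17 'z' -> {1}, take 1 (2->1 ok)
  t18 'x' -> {4,5}, take 5 (1->5 ok)
  t19 'y' -> {0}, take 0 (5->0 ok)
  t20 'x' -> {4,5}, take 4 (0->4 ok)

0,3,1,5,3,1,4,1,0,4,3,3,2,1,5,0,2,1,5,0,4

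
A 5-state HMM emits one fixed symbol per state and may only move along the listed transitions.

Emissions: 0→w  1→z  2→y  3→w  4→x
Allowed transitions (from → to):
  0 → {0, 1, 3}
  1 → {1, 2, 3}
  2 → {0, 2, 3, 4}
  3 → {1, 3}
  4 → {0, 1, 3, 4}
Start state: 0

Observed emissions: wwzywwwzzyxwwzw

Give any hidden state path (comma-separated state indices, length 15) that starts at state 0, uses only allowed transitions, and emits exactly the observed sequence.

0,3,1,2,0,0,0,1,1,2,4,3,3,1,3

  0: obs=w cand={0,3} pick 0 [start]
  1: obs=w cand={0,3} pick 3 [0->3 ok]
  2: obs=z cand={1} pick 1 [3->1 ok]
  3: obs=y cand={2} pick 2 [1->2 ok]
  4: obs=w cand={0,3} pick 0 [2->0 ok]
  5: obs=w cand={0,3} pick 0 [0->0 ok]
  6: obs=w cand={0,3} pick 0 [0->0 ok]
  7: obs=z cand={1} pick 1 [0->1 ok]
  8: obs=z cand={1} pick 1 [1->1 ok]
  9: obs=y cand={2} pick 2 [1->2 ok]
  10: obs=x cand={4} pick 4 [2->4 ok]
  11: obs=w cand={0,3} pick 3 [4->3 ok]
  12: obs=w cand={0,3} pick 3 [3->3 ok]
  13: obs=z cand={1} pick 1 [3->1 ok]
  14: obs=w cand={0,3} pick 3 [1->3 ok]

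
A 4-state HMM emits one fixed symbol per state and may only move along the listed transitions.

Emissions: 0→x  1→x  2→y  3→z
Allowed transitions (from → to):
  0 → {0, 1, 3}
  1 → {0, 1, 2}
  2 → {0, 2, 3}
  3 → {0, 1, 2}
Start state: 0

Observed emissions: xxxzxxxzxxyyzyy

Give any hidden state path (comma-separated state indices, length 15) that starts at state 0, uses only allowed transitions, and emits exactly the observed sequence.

0,1,0,3,0,1,0,3,1,1,2,2,3,2,2

  0: obs=x cand={0,1} pick 0 [start]
  1: obs=x cand={0,1} pick 1 [0->1 ok]
  2: obs=x cand={0,1} pick 0 [1->0 ok]
  3: obs=z cand={3} pick 3 [0->3 ok]
  4: obs=x cand={0,1} pick 0 [3->0 ok]
  5: obs=x cand={0,1} pick 1 [0->1 ok]
  6: obs=x cand={0,1} pick 0 [1->0 ok]
  7: obs=z cand={3} pick 3 [0->3 ok]
  8: obs=x cand={0,1} pick 1 [3->1 ok]
  9: obs=x cand={0,1} pick 1 [1->1 ok]
  10: obs=y cand={2} pick 2 [1->2 ok]
  11: obs=y cand={2} pick 2 [2->2 ok]
  12: obs=z cand={3} pick 3 [2->3 ok]
  13: obs=y cand={2} pick 2 [3->2 ok]
  14: obs=y cand={2} pick 2 [2->2 ok]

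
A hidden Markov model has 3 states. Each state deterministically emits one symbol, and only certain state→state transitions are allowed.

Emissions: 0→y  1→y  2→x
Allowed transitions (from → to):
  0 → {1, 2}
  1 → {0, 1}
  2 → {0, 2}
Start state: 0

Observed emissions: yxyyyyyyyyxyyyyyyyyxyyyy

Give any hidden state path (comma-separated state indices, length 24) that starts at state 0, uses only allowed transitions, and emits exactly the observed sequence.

  pos 0: y in {0,1}, choose 0; start
  pos 1: x in {2}, choose 2; 0->2 ok
  pos 2: y in {0,1}, choose 0; 2->0 ok
  pos 3: y in {0,1}, choose 1; 0->1 ok
  pos 4: y in {0,1}, choose 1; 1->1 ok
  pos 5: y in {0,1}, choose 0; 1->0 ok
  pos 6: y in {0,1}, choose 1; 0->1 ok
  pos 7: y in {0,1}, choose 0; 1->0 ok
  pos 8: y in {0,1}, choose 1; 0->1 ok
  pos 9: y in {0,1}, choose 0; 1->0 ok
  pos 10: x in {2}, choose 2; 0->2 ok
  pos 11: y in {0,1}, choose 0; 2->0 ok
  pos 12: y in {0,1}, choose 1; 0->1 ok
  pos 13: y in {0,1}, choose 0; 1->0 ok
  pos 14: y in {0,1}, choose 1; 0->1 ok
  pos 15: y in {0,1}, choose 1; 1->1 ok
  pos 16: y in {0,1}, choose 0; 1->0 ok
  pos 17: y in {0,1}, choose 1; 0->1 ok
  pos 18: y in {0,1}, choose 0; 1->0 ok
  pos 19: x in {2}, choose 2; 0->2 ok
  pos 20: y in {0,1}, choose 0; 2->0 ok
  pos 21: y in {0,1}, choose 1; 0->1 ok
  pos 22: y in {0,1}, choose 1; 1->1 ok
  pos 23: y in {0,1}, choose 0; 1->0 ok

0,2,0,1,1,0,1,0,1,0,2,0,1,0,1,1,0,1,0,2,0,1,1,0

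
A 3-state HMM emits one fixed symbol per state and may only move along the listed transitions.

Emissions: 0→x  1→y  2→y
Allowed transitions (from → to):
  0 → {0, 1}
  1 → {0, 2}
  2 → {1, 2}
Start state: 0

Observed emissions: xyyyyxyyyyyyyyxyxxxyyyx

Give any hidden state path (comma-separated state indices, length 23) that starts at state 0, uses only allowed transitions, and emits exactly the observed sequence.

0,1,2,2,1,0,1,2,1,2,1,2,2,1,0,1,0,0,0,1,2,1,0

  pos 0: x in {0}, choose 0; start
  pos 1: y in {1,2}, choose 1; 0->1 ok
  pos 2: y in {1,2}, choose 2; 1->2 ok
  pos 3: y in {1,2}, choose 2; 2->2 ok
  pos 4: y in {1,2}, choose 1; 2->1 ok
  pos 5: x in {0}, choose 0; 1->0 ok
  pos 6: y in {1,2}, choose 1; 0->1 ok
  pos 7: y in {1,2}, choose 2; 1->2 ok
  pos 8: y in {1,2}, choose 1; 2->1 ok
  pos 9: y in {1,2}, choose 2; 1->2 ok
  pos 10: y in {1,2}, choose 1; 2->1 ok
  pos 11: y in {1,2}, choose 2; 1->2 ok
  pos 12: y in {1,2}, choose 2; 2->2 ok
  pos 13: y in {1,2}, choose 1; 2->1 ok
  pos 14: x in {0}, choose 0; 1->0 ok
  pos 15: y in {1,2}, choose 1; 0->1 ok
  pos 16: x in {0}, choose 0; 1->0 ok
  pos 17: x in {0}, choose 0; 0->0 ok
  pos 18: x in {0}, choose 0; 0->0 ok
  pos 19: y in {1,2}, choose 1; 0->1 ok
  pos 20: y in {1,2}, choose 2; 1->2 ok
  pos 21: y in {1,2}, choose 1; 2->1 ok
  pos 22: x in {0}, choose 0; 1->0 ok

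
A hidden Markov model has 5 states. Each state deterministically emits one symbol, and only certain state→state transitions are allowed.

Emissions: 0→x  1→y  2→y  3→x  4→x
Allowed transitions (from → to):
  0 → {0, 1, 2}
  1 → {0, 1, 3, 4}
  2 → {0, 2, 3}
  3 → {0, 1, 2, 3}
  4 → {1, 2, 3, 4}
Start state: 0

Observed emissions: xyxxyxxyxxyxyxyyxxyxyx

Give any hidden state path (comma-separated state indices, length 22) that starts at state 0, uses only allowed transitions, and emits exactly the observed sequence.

0,2,0,0,2,0,0,2,3,3,1,3,1,0,2,2,3,3,1,0,2,3

  [0] x  {0,3,4}  => 0  start
  [1] y  {1,2}  => 2  0->2 ok
  [2] x  {0,3,4}  => 0  2->0 ok
  [3] x  {0,3,4}  => 0  0->0 ok
  [4] y  {1,2}  => 2  0->2 ok
  [5] x  {0,3,4}  => 0  2->0 ok
  [6] x  {0,3,4}  => 0  0->0 ok
  [7] y  {1,2}  => 2  0->2 ok
  [8] x  {0,3,4}  => 3  2->3 ok
  [9] x  {0,3,4}  => 3  3->3 ok
  [10] y  {1,2}  => 1  3->1 ok
  [11] x  {0,3,4}  => 3  1->3 ok
  [12] y  {1,2}  => 1  3->1 ok
  [13] x  {0,3,4}  => 0  1->0 ok
  [14] y  {1,2}  => 2  0->2 ok
  [15] y  {1,2}  => 2  2->2 ok
  [16] x  {0,3,4}  => 3  2->3 ok
  [17] x  {0,3,4}  => 3  3->3 ok
  [18] y  {1,2}  => 1  3->1 ok
  [19] x  {0,3,4}  => 0  1->0 ok
  [20] y  {1,2}  => 2  0->2 ok
  [21] x  {0,3,4}  => 3  2->3 ok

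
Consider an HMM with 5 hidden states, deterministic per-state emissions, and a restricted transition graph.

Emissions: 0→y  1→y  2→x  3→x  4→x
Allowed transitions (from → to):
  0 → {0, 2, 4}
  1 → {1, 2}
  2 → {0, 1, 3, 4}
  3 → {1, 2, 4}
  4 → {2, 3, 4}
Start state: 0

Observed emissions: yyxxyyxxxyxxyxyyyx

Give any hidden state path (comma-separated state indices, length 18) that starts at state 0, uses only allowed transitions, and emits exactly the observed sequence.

0,0,4,2,1,1,2,3,2,0,4,2,0,2,0,0,0,4

  [0] y  {0,1}  => 0  start
  [1] y  {0,1}  => 0  0->0 ok
  [2] x  {2,3,4}  => 4  0->4 ok
  [3] x  {2,3,4}  => 2  4->2 ok
  [4] y  {0,1}  => 1  2->1 ok
  [5] y  {0,1}  => 1  1->1 ok
  [6] x  {2,3,4}  => 2  1->2 ok
  [7] x  {2,3,4}  => 3  2->3 ok
  [8] x  {2,3,4}  => 2  3->2 ok
  [9] y  {0,1}  => 0  2->0 ok
  [10] x  {2,3,4}  => 4  0->4 ok
  [11] x  {2,3,4}  => 2  4->2 ok
  [12] y  {0,1}  => 0  2->0 ok
  [13] x  {2,3,4}  => 2  0->2 ok
  [14] y  {0,1}  => 0  2->0 ok
  [15] y  {0,1}  => 0  0->0 ok
  [16] y  {0,1}  => 0  0->0 ok
  [17] x  {2,3,4}  => 4  0->4 ok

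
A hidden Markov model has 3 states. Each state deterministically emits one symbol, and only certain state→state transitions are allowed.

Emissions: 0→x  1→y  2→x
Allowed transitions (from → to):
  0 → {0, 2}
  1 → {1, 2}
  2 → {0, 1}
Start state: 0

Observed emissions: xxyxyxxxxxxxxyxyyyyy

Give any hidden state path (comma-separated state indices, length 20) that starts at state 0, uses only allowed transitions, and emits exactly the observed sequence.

  0: obs=x cand={0,2} pick 0 [start]
  1: obs=x cand={0,2} pick 2 [0->2 ok]
  2: obs=y cand={1} pick 1 [2->1 ok]
  3: obs=x cand={0,2} pick 2 [1->2 ok]
  4: obs=y cand={1} pick 1 [2->1 ok]
  5: obs=x cand={0,2} pick 2 [1->2 ok]
  6: obs=x cand={0,2} pick 0 [2->0 ok]
  7: obs=x cand={0,2} pick 0 [0->0 ok]
  8: obs=x cand={0,2} pick 0 [0->0 ok]
  9: obs=x cand={0,2} pick 0 [0->0 ok]
  10: obs=x cand={0,2} pick 0 [0->0 ok]
  11: obs=x cand={0,2} pick 0 [0->0 ok]
  12: obs=x cand={0,2} pick 2 [0->2 ok]
  13: obs=y cand={1} pick 1 [2->1 ok]
  14: obs=x cand={0,2} pick 2 [1->2 ok]
  15: obs=y cand={1} pick 1 [2->1 ok]
  16: obs=y cand={1} pick 1 [1->1 ok]
  17: obs=y cand={1} pick 1 [1->1 ok]
  18: obs=y cand={1} pick 1 [1->1 ok]
  19: obs=y cand={1} pick 1 [1->1 ok]

0,2,1,2,1,2,0,0,0,0,0,0,2,1,2,1,1,1,1,1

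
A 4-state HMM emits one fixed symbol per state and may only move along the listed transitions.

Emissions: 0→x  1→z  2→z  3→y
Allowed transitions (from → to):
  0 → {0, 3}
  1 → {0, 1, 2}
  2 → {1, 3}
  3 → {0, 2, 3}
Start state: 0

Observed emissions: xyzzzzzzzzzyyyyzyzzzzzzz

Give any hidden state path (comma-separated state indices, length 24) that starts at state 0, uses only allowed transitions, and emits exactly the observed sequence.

  t0 'x' -> {0}, take 0 (start)
  t1 'y' -> {3}, take 3 (0->3 ok)
  t2 'z' -> {1,2}, take 2 (3->2 ok)
  t3 'z' -> {1,2}, take 1 (2->1 ok)
  t4 'z' -> {1,2}, take 2 (1->2 ok)
  t5 'z' -> {1,2}, take 1 (2->1 ok)
  t6 'z' -> {1,2}, take 1 (1->1 ok)
  t7 'z' -> {1,2}, take 1 (1->1 ok)
  t8 'z' -> {1,2}, take 2 (1->2 ok)
  t9 'z' -> {1,2}, take 1 (2->1 ok)
  t10 'z' -> {1,2}, take 2 (1->2 ok)
  t11 'y' -> {3}, take 3 (2->3 ok)
  t12 'y' -> {3}, take 3 (3->3 ok)
  t13 'y' -> {3}, take 3 (3->3 ok)
  t14 'y' -> {3}, take 3 (3->3 ok)
  t15 'z' -> {1,2}, take 2 (3->2 ok)
  t16 'y' -> {3}, take 3 (2->3 ok)
  t17 'z' -> {1,2}, take 2 (3->2 ok)
  t18 'z' -> {1,2}, take 1 (2->1 ok)
  t19 'z' -> {1,2}, take 1 (1->1 ok)
  t20 'z' -> {1,2}, take 1 (1->1 ok)
  t21 'z' -> {1,2}, take 2 (1->2 ok)
  t22 'z' -> {1,2}, take 1 (2->1 ok)
  t23 'z' -> {1,2}, take 1 (1->1 ok)

0,3,2,1,2,1,1,1,2,1,2,3,3,3,3,2,3,2,1,1,1,2,1,1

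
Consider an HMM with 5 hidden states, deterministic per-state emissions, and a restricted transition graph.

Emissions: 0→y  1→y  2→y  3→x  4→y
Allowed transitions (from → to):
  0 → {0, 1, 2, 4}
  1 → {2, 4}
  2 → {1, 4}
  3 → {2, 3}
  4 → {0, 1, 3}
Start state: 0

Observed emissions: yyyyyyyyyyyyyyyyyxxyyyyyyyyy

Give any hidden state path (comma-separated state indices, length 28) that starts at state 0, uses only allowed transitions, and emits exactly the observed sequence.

  pos 0: y in {0,1,2,4}, choose 0; start
  pos 1: y in {0,1,2,4}, choose 0; 0->0 ok
  pos 2: y in {0,1,2,4}, choose 2; 0->2 ok
  pos 3: y in {0,1,2,4}, choose 1; 2->1 ok
  pos 4: y in {0,1,2,4}, choose 2; 1->2 ok
  pos 5: y in {0,1,2,4}, choose 4; 2->4 ok
  pos 6: y in {0,1,2,4}, choose 0; 4->0 ok
  pos 7: y in {0,1,2,4}, choose 2; 0->2 ok
  pos 8: y in {0,1,2,4}, choose 1; 2->1 ok
  pos 9: y in {0,1,2,4}, choose 4; 1->4 ok
  pos 10: y in {0,1,2,4}, choose 1; 4->1 ok
  pos 11: y in {0,1,2,4}, choose 4; 1->4 ok
  pos 12: y in {0,1,2,4}, choose 1; 4->1 ok
  pos 13: y in {0,1,2,4}, choose 2; 1->2 ok
  pos 14: y in {0,1,2,4}, choose 4; 2->4 ok
  pos 15: y in {0,1,2,4}, choose 1; 4->1 ok
  pos 16: y in {0,1,2,4}, choose 4; 1->4 ok
  pos 17: x in {3}, choose 3; 4->3 ok
  pos 18: x in {3}, choose 3; 3->3 ok
  pos 19: y in {0,1,2,4}, choose 2; 3->2 ok
  pos 20: y in {0,1,2,4}, choose 1; 2->1 ok
  pos 21: y in {0,1,2,4}, choose 2; 1->2 ok
  pos 22: y in {0,1,2,4}, choose 1; 2->1 ok
  pos 23: y in {0,1,2,4}, choose 4; 1->4 ok
  pos 24: y in {0,1,2,4}, choose 0; 4->0 ok
  pos 25: y in {0,1,2,4}, choose 2; 0->2 ok
  pos 26: y in {0,1,2,4}, choose 4; 2->4 ok
  pos 27: y in {0,1,2,4}, choose 0; 4->0 ok

0,0,2,1,2,4,0,2,1,4,1,4,1,2,4,1,4,3,3,2,1,2,1,4,0,2,4,0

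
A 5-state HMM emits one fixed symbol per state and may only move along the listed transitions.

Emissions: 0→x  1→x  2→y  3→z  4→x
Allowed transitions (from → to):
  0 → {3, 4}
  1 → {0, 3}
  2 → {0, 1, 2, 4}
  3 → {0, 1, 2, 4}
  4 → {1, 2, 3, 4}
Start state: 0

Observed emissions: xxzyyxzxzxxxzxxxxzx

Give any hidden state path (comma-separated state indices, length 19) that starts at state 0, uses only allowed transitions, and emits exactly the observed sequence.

0,4,3,2,2,1,3,1,3,1,0,4,3,1,0,4,1,3,1

  pos 0: x in {0,1,4}, choose 0; start
  pos 1: x in {0,1,4}, choose 4; 0->4 ok
  pos 2: z in {3}, choose 3; 4->3 ok
  pos 3: y in {2}, choose 2; 3->2 ok
  pos 4: y in {2}, choose 2; 2->2 ok
  pos 5: x in {0,1,4}, choose 1; 2->1 ok
  pos 6: z in {3}, choose 3; 1->3 ok
  pos 7: x in {0,1,4}, choose 1; 3->1 ok
  pos 8: z in {3}, choose 3; 1->3 ok
  pos 9: x in {0,1,4}, choose 1; 3->1 ok
  pos 10: x in {0,1,4}, choose 0; 1->0 ok
  pos 11: x in {0,1,4}, choose 4; 0->4 ok
  pos 12: z in {3}, choose 3; 4->3 ok
  pos 13: x in {0,1,4}, choose 1; 3->1 ok
  pos 14: x in {0,1,4}, choose 0; 1->0 ok
  pos 15: x in {0,1,4}, choose 4; 0->4 ok
  pos 16: x in {0,1,4}, choose 1; 4->1 ok
  pos 17: z in {3}, choose 3; 1->3 ok
  pos 18: x in {0,1,4}, choose 1; 3->1 ok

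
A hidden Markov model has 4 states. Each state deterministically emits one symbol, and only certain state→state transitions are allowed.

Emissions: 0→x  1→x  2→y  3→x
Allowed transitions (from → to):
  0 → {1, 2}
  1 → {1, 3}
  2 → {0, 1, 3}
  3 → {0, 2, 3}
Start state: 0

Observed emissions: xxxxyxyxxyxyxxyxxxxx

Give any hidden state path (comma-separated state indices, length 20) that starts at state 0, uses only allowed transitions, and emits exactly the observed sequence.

0,1,3,0,2,3,2,3,3,2,0,2,1,3,2,1,3,0,1,1

  t0 'x' -> {0,1,3}, take 0 (start)
  t1 'x' -> {0,1,3}, take 1 (0->1 ok)
  t2 'x' -> {0,1,3}, take 3 (1->3 ok)
  t3 'x' -> {0,1,3}, take 0 (3->0 ok)
  t4 'y' -> {2}, take 2 (0->2 ok)
  t5 'x' -> {0,1,3}, take 3 (2->3 ok)
  t6 'y' -> {2}, take 2 (3->2 ok)
  t7 'x' -> {0,1,3}, take 3 (2->3 ok)
  t8 'x' -> {0,1,3}, take 3 (3->3 ok)
  t9 'y' -> {2}, take 2 (3->2 ok)
  t10 'x' -> {0,1,3}, take 0 (2->0 ok)
  t11 'y' -> {2}, take 2 (0->2 ok)
  t12 'x' -> {0,1,3}, take 1 (2->1 ok)
  t13 'x' -> {0,1,3}, take 3 (1->3 ok)
  t14 'y' -> {2}, take 2 (3->2 ok)
  t15 'x' -> {0,1,3}, take 1 (2->1 ok)
  t16 'x' -> {0,1,3}, take 3 (1->3 ok)
  t17 'x' -> {0,1,3}, take 0 (3->0 ok)
  t18 'x' -> {0,1,3}, take 1 (0->1 ok)
  t19 'x' -> {0,1,3}, take 1 (1->1 ok)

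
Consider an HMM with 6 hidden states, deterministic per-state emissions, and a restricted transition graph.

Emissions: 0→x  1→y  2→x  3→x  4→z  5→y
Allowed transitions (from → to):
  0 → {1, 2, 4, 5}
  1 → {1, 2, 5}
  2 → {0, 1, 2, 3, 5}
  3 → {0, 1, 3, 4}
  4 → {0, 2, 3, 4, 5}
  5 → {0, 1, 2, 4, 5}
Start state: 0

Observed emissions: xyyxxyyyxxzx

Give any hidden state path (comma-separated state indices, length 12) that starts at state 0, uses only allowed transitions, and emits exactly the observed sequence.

0,1,5,2,3,1,1,1,2,0,4,3

  t0 'x' -> {0,2,3}, take 0 (start)
  t1 'y' -> {1,5}, take 1 (0->1 ok)
  t2 'y' -> {1,5}, take 5 (1->5 ok)
  t3 'x' -> {0,2,3}, take 2 (5->2 ok)
  t4 'x' -> {0,2,3}, take 3 (2->3 ok)
  t5 'y' -> {1,5}, take 1 (3->1 ok)
  t6 'y' -> {1,5}, take 1 (1->1 ok)
  t7 'y' -> {1,5}, take 1 (1->1 ok)
  t8 'x' -> {0,2,3}, take 2 (1->2 ok)
  t9 'x' -> {0,2,3}, take 0 (2->0 ok)
  t10 'z' -> {4}, take 4 (0->4 ok)
  t11 'x' -> {0,2,3}, take 3 (4->3 ok)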